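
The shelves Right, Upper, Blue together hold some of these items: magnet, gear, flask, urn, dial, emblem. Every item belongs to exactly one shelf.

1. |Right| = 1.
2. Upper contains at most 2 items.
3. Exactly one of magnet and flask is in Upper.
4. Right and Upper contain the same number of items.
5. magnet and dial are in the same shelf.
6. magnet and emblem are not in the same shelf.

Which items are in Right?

Right = {emblem}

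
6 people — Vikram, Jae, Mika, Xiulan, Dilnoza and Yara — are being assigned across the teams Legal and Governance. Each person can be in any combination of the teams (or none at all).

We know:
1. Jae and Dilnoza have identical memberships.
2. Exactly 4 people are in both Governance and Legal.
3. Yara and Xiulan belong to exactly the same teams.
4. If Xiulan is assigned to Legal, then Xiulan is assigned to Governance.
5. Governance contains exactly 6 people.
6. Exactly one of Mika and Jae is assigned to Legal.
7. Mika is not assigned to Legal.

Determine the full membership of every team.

Legal = {Dilnoza, Jae, Xiulan, Yara}; Governance = {Dilnoza, Jae, Mika, Vikram, Xiulan, Yara}

From (7): Mika ∉ Legal.
(5): only 6 candidates remain for Governance, so all are in.
(6) (exactly one): Jae ∈ Legal.
(1): Dilnoza matches Jae: Dilnoza ∈ Legal.
Suppose Vikram ∈ Legal: no assignment then satisfies all the clues, so Vikram ∉ Legal.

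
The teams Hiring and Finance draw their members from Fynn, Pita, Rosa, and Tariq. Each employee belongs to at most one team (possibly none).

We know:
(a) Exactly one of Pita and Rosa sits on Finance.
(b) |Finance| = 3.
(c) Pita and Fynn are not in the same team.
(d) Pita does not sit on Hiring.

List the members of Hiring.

Hiring = {}

From (d): Pita ∉ Hiring.
Suppose Fynn ∈ Hiring: no assignment then satisfies all the clues, so Fynn ∉ Hiring.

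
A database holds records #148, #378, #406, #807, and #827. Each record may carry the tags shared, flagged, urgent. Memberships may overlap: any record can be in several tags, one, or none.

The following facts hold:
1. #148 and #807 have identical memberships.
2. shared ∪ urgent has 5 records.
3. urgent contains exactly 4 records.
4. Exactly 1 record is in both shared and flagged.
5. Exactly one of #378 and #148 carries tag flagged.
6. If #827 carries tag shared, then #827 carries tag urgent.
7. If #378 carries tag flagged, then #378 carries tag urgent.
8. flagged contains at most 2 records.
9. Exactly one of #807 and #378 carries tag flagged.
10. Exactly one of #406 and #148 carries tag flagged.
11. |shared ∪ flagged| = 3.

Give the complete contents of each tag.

shared = {#406, #827}; flagged = {#378, #406}; urgent = {#148, #378, #807, #827}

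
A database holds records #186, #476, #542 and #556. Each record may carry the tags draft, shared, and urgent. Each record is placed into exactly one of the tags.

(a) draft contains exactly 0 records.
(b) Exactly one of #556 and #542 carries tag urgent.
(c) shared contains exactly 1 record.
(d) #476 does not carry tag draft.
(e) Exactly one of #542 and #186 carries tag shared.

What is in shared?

shared = {#542}

From (d): #476 ∉ draft.
(a): draft already has 0, so the rest are out.
Suppose #186 ∈ shared: no assignment then satisfies all the clues, so #186 ∉ shared.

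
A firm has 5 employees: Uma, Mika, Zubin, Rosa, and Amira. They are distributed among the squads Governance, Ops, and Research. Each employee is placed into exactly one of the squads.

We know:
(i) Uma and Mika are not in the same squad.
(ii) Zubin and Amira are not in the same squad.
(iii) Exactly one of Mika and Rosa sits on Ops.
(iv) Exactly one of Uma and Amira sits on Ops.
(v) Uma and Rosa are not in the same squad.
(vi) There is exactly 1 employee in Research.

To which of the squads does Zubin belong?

Zubin: Governance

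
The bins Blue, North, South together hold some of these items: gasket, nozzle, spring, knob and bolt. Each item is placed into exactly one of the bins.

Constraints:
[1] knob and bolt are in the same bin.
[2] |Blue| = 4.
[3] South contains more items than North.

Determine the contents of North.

North = {}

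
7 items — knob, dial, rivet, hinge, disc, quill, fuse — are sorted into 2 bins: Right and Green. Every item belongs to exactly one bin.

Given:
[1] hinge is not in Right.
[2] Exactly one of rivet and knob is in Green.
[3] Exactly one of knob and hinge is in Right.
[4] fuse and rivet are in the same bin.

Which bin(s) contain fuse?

From (1): hinge ∉ Right.
(3) (exactly one): knob ∈ Right.
Only one bin left: hinge ∈ Green.
(2) (exactly one): rivet ∈ Green.
(4): fuse matches rivet: fuse ∉ Right.
(4): fuse matches rivet: fuse ∈ Green.

fuse: Green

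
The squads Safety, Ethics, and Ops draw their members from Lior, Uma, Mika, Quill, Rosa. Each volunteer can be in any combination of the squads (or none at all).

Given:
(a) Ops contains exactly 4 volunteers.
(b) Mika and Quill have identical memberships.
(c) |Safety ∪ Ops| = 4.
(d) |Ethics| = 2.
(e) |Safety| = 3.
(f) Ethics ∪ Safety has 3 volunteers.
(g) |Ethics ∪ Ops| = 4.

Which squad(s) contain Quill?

Quill: Ethics, Ops, Safety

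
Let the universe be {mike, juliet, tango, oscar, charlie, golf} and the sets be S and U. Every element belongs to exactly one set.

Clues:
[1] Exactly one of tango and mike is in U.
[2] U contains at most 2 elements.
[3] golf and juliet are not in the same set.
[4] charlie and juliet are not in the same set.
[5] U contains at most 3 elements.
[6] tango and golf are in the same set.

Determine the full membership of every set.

S = {charlie, golf, oscar, tango}; U = {juliet, mike}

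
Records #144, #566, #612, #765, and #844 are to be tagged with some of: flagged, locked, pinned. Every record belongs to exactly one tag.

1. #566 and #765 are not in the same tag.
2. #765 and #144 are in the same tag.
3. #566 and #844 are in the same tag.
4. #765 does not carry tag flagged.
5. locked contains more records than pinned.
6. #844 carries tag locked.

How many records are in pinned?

2

From (4): #765 ∉ flagged.
From (6): #844 ∈ locked.
(2): #144 matches #765: #144 ∉ flagged.
(3): #566 matches #844: #566 ∉ flagged.
(3): #566 matches #844: #566 ∈ locked.
(1): #765 ∉ locked.
(2): #144 matches #765: #144 ∉ locked.
Only one tag left: #144 ∈ pinned.
Only one tag left: #765 ∈ pinned.
Suppose #612 ∈ flagged: no assignment then satisfies all the clues, so #612 ∉ flagged.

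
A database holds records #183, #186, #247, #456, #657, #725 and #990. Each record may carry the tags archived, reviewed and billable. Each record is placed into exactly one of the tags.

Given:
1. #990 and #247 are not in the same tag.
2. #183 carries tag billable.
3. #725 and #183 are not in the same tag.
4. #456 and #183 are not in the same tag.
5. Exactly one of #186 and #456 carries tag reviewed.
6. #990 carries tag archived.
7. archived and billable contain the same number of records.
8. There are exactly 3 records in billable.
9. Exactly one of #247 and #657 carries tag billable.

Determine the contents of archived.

From (2): #183 ∈ billable.
From (6): #990 ∈ archived.
(1): #247 ∉ archived.
(3): #725 ∉ billable.
(4): #456 ∉ billable.
Suppose #186 ∈ archived: no assignment then satisfies all the clues, so #186 ∉ archived.

archived = {#657, #725, #990}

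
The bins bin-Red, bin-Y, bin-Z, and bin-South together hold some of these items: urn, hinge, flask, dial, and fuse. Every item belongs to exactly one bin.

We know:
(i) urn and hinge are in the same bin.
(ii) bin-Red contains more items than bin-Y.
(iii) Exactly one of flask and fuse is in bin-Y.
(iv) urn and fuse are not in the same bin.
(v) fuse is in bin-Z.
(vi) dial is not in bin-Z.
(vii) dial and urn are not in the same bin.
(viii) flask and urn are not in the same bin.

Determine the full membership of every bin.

From (v): fuse ∈ bin-Z.
From (vi): dial ∉ bin-Z.
(iii) (exactly one): flask ∈ bin-Y.
(iv): urn ∉ bin-Z.
(viii): urn ∉ bin-Y.
(i): hinge matches urn: hinge ∉ bin-Y.
(i): hinge matches urn: hinge ∉ bin-Z.
Suppose urn ∉ bin-Red: no assignment then satisfies all the clues, so urn ∈ bin-Red.

bin-Red = {hinge, urn}; bin-Y = {flask}; bin-Z = {fuse}; bin-South = {dial}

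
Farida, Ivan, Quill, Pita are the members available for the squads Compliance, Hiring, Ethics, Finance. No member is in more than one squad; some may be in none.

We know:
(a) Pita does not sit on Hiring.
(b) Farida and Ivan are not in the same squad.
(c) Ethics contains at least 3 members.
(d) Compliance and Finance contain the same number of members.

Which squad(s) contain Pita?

From (a): Pita ∉ Hiring.
Suppose Pita ∈ Compliance: no assignment then satisfies all the clues, so Pita ∉ Compliance.

Pita: Ethics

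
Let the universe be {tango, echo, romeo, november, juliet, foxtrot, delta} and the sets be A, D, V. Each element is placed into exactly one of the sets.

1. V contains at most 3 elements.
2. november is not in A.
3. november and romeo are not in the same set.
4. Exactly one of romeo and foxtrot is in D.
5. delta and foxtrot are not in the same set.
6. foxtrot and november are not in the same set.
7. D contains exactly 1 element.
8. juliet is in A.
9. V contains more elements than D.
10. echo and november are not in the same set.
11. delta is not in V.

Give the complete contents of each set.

A = {delta, echo, juliet, romeo}; D = {foxtrot}; V = {november, tango}

From (2): november ∉ A.
From (8): juliet ∈ A.
From (11): delta ∉ V.
Suppose tango ∈ A: no assignment then satisfies all the clues, so tango ∉ A.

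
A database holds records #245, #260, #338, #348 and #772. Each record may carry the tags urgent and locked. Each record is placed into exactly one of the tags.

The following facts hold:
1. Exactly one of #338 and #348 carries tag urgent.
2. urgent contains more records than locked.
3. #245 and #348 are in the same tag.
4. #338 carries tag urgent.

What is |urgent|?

3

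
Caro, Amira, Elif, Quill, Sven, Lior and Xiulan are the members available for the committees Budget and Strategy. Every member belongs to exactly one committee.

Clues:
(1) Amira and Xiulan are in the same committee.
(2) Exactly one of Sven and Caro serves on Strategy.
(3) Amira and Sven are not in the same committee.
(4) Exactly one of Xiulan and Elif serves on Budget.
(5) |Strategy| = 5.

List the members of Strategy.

Strategy = {Amira, Caro, Lior, Quill, Xiulan}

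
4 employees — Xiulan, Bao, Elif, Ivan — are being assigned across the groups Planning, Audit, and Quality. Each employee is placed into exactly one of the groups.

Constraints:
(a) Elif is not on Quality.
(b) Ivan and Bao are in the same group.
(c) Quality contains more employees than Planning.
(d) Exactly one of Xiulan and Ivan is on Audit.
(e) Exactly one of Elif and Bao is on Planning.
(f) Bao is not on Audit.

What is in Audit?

Audit = {Xiulan}

From (a): Elif ∉ Quality.
From (f): Bao ∉ Audit.
(b): Ivan matches Bao: Ivan ∉ Audit.
(d) (exactly one): Xiulan ∈ Audit.
Suppose Elif ∈ Audit: no assignment then satisfies all the clues, so Elif ∉ Audit.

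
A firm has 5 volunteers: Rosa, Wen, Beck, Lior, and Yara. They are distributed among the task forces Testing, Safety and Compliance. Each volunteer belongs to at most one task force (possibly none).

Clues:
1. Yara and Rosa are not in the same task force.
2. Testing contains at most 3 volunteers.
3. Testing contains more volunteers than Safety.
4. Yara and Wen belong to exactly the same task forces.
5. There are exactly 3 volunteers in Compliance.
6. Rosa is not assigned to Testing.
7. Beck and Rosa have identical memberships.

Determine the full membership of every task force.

From (6): Rosa ∉ Testing.
(7): Beck matches Rosa: Beck ∉ Testing.
Suppose Rosa ∈ Safety: no assignment then satisfies all the clues, so Rosa ∉ Safety.

Testing = {Wen, Yara}; Safety = {}; Compliance = {Beck, Lior, Rosa}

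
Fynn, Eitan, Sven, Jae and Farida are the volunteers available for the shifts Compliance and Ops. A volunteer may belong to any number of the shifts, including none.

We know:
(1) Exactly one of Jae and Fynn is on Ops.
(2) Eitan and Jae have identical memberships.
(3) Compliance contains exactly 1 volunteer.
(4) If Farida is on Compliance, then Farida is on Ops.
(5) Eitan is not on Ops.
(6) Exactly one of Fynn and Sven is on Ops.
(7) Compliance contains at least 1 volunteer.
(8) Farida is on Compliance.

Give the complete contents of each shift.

From (5): Eitan ∉ Ops.
From (8): Farida ∈ Compliance.
(2): Jae matches Eitan: Jae ∉ Ops.
(3): Compliance already has 1, so the rest are out.
(4): Farida ∈ Ops.
(1) (exactly one): Fynn ∈ Ops.
(6) (exactly one): Sven ∉ Ops.

Compliance = {Farida}; Ops = {Farida, Fynn}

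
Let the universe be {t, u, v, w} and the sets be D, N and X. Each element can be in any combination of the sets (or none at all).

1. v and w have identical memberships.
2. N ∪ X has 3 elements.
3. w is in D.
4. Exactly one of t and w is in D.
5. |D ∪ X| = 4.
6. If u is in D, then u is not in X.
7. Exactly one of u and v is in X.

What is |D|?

3

From (3): w ∈ D.
(1): v matches w: v ∈ D.
(4) (exactly one): t ∉ D.
Suppose t ∉ X: no assignment then satisfies all the clues, so t ∈ X.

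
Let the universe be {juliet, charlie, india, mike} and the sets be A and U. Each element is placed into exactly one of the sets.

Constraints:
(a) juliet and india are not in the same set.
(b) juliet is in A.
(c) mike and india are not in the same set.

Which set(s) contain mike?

From (b): juliet ∈ A.
(a): india ∉ A.
Only one set left: india ∈ U.
(c): mike ∉ U.
Only one set left: mike ∈ A.

mike: A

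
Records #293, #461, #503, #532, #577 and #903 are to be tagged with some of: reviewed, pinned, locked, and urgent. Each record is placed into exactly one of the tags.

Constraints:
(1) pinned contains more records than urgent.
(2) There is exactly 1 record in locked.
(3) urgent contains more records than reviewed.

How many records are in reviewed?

0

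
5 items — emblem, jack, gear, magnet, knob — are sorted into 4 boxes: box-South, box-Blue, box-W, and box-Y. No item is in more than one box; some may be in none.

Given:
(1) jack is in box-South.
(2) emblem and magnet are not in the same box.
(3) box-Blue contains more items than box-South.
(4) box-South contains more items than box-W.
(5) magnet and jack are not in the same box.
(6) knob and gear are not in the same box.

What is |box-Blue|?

2

From (1): jack ∈ box-South.
(5): magnet ∉ box-South.
Suppose emblem ∈ box-South: no assignment then satisfies all the clues, so emblem ∉ box-South.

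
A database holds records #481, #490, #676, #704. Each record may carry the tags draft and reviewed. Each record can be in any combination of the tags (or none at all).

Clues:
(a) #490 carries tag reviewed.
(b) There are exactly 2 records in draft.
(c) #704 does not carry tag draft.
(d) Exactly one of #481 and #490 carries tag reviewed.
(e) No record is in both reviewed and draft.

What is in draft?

draft = {#481, #676}

From (a): #490 ∈ reviewed.
From (c): #704 ∉ draft.
(d) (exactly one): #481 ∉ reviewed.
(e) (disjoint): #490 ∉ draft.
(b): only 2 candidates remain for draft, so all are in.
(e) (disjoint): #676 ∉ reviewed.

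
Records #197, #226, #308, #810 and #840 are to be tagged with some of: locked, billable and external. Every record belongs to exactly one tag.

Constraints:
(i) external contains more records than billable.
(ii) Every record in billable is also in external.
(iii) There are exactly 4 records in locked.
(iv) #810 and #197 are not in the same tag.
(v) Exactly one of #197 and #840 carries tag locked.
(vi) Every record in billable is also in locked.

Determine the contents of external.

external = {#197}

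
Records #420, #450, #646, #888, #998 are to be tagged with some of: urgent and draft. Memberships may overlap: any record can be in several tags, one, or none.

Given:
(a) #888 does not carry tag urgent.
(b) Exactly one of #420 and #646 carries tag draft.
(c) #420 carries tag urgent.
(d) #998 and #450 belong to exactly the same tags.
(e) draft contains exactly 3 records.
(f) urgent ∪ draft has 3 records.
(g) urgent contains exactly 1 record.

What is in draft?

draft = {#420, #450, #998}

From (a): #888 ∉ urgent.
From (c): #420 ∈ urgent.
(g): urgent already has 1, so the rest are out.
Suppose #420 ∉ draft: no assignment then satisfies all the clues, so #420 ∈ draft.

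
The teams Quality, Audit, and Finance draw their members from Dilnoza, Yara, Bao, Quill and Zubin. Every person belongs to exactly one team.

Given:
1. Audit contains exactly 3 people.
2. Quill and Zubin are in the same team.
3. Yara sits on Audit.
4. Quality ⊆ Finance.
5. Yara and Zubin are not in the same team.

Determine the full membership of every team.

From (3): Yara ∈ Audit.
(5): Zubin ∉ Audit.
(2): Quill matches Zubin: Quill ∉ Audit.
(1): only 3 candidates remain for Audit, so all are in.
Suppose Quill ∈ Quality: no assignment then satisfies all the clues, so Quill ∉ Quality.

Quality = {}; Audit = {Bao, Dilnoza, Yara}; Finance = {Quill, Zubin}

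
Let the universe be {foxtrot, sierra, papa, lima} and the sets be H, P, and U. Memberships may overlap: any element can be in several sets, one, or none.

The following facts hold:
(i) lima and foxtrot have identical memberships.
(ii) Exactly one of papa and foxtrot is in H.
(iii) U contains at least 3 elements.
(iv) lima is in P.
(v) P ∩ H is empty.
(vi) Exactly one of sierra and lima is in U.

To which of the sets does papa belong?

From (iv): lima ∈ P.
(i): foxtrot matches lima: foxtrot ∈ P.
(v) (disjoint): foxtrot ∉ H.
(v) (disjoint): lima ∉ H.
(ii) (exactly one): papa ∈ H.
(v) (disjoint): papa ∉ P.
Suppose papa ∉ U: no assignment then satisfies all the clues, so papa ∈ U.

papa: H, U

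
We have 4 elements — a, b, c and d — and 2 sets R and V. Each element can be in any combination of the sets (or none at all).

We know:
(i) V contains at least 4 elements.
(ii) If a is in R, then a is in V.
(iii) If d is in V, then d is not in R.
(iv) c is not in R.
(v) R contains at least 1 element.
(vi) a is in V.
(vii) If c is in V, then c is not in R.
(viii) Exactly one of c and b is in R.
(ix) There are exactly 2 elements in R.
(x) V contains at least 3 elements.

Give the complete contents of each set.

From (iv): c ∉ R.
From (vi): a ∈ V.
(i): only 4 candidates remain for V, so all are in.
(iii): d ∉ R.
(viii) (exactly one): b ∈ R.
(ix): only 2 candidates remain for R, so all are in.

R = {a, b}; V = {a, b, c, d}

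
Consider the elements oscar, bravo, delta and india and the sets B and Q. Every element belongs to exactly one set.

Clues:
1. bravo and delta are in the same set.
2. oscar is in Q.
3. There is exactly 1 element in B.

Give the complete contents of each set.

B = {india}; Q = {bravo, delta, oscar}

From (2): oscar ∈ Q.
Suppose bravo ∈ B: no assignment then satisfies all the clues, so bravo ∉ B.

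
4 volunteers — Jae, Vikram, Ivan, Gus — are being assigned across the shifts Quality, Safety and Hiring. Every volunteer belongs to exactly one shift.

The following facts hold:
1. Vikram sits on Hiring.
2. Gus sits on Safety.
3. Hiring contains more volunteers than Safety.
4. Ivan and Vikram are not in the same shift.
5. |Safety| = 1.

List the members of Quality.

From (1): Vikram ∈ Hiring.
From (2): Gus ∈ Safety.
(4): Ivan ∉ Hiring.
(5): Safety already has 1, so the rest are out.
Only one shift left: Ivan ∈ Quality.
Suppose Jae ∈ Quality: no assignment then satisfies all the clues, so Jae ∉ Quality.

Quality = {Ivan}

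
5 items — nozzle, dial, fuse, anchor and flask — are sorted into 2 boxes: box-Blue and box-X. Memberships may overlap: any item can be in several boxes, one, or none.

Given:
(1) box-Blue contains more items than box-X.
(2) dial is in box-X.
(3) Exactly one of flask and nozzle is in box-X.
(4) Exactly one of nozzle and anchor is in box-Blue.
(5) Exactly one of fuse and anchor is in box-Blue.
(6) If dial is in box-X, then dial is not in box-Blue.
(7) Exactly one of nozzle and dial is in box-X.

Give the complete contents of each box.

box-Blue = {flask, fuse, nozzle}; box-X = {dial, flask}

From (2): dial ∈ box-X.
(6): dial ∉ box-Blue.
(7) (exactly one): nozzle ∉ box-X.
(3) (exactly one): flask ∈ box-X.
Suppose nozzle ∉ box-Blue: no assignment then satisfies all the clues, so nozzle ∈ box-Blue.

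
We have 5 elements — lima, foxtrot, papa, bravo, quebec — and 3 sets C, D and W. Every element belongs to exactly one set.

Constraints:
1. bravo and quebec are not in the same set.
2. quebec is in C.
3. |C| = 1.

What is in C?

From (2): quebec ∈ C.
(1): bravo ∉ C.
(3): C already has 1, so the rest are out.

C = {quebec}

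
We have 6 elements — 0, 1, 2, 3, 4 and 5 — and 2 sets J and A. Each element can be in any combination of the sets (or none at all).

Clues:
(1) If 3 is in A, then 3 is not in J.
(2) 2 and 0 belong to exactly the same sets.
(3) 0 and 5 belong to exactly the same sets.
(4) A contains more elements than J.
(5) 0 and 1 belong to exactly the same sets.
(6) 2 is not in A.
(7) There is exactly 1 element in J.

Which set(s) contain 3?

3: A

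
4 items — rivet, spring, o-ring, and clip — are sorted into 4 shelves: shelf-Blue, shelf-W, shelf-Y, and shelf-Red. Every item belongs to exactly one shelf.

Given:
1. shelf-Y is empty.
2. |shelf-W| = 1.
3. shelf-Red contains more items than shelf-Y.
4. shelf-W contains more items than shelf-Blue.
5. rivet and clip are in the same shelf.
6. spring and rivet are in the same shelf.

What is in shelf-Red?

shelf-Red = {clip, rivet, spring}

(1): shelf-Y already has 0, so the rest are out.
Suppose rivet ∉ shelf-Red: no assignment then satisfies all the clues, so rivet ∈ shelf-Red.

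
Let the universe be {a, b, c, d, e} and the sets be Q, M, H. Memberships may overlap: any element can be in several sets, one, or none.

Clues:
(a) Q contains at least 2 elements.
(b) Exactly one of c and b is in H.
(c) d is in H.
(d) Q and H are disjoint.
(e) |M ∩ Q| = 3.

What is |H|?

2

From (c): d ∈ H.
(d) (disjoint): d ∉ Q.
Suppose a ∉ Q: no assignment then satisfies all the clues, so a ∈ Q.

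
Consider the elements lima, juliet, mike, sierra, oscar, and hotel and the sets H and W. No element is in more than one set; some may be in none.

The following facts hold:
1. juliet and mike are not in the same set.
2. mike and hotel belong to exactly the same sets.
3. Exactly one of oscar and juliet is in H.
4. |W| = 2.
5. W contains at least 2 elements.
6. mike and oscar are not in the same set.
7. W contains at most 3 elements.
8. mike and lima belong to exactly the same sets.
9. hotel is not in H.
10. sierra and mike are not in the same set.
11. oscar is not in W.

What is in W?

W = {juliet, sierra}

From (9): hotel ∉ H.
From (11): oscar ∉ W.
(2): mike matches hotel: mike ∉ H.
(8): lima matches mike: lima ∉ H.
Suppose lima ∈ W: no assignment then satisfies all the clues, so lima ∉ W.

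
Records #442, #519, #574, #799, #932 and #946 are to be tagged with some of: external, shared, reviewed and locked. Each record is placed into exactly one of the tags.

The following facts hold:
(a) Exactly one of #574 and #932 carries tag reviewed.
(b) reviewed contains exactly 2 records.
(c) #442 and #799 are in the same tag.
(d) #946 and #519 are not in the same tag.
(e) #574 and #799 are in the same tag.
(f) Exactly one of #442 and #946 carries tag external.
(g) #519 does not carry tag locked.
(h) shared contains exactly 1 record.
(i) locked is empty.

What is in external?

external = {#442, #574, #799}

From (g): #519 ∉ locked.
(i): locked already has 0, so the rest are out.
Suppose #442 ∉ external: no assignment then satisfies all the clues, so #442 ∈ external.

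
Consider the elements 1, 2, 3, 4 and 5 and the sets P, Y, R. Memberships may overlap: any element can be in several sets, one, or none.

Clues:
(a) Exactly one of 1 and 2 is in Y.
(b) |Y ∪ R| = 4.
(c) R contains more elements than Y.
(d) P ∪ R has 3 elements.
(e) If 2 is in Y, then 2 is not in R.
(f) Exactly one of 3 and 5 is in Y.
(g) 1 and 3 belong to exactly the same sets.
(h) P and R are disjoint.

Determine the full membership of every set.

P = {}; Y = {2, 5}; R = {1, 3, 5}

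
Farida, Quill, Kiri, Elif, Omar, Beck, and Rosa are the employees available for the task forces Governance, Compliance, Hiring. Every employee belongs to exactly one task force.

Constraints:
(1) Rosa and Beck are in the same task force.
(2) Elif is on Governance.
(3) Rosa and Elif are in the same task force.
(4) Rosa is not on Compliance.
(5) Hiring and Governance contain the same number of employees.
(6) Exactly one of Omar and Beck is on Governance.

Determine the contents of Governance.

Governance = {Beck, Elif, Rosa}

From (2): Elif ∈ Governance.
From (4): Rosa ∉ Compliance.
(1): Beck matches Rosa: Beck ∉ Compliance.
(3): Rosa matches Elif: Rosa ∈ Governance.
(1): Beck matches Rosa: Beck ∈ Governance.
(6) (exactly one): Omar ∉ Governance.
Suppose Farida ∈ Governance: no assignment then satisfies all the clues, so Farida ∉ Governance.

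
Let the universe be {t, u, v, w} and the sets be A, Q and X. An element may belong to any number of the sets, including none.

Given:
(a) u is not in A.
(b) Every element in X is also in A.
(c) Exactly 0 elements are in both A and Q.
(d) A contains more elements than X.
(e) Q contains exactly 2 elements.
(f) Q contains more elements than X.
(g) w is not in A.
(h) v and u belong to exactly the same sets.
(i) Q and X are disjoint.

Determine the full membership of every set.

A = {t}; Q = {u, v}; X = {}

From (a): u ∉ A.
From (g): w ∉ A.
(b) contrapositive: u ∉ X.
(b) contrapositive: w ∉ X.
(h): v matches u: v ∉ A.
(h): v matches u: v ∉ X.
Suppose t ∉ A: no assignment then satisfies all the clues, so t ∈ A.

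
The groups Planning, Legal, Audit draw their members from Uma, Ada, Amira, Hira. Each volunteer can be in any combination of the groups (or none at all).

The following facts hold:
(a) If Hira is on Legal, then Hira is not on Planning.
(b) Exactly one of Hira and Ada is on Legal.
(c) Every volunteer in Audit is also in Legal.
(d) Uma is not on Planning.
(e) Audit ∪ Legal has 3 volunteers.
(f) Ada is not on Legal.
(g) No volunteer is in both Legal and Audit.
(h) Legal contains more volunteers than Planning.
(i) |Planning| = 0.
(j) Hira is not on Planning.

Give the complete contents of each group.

Planning = {}; Legal = {Amira, Hira, Uma}; Audit = {}

From (d): Uma ∉ Planning.
From (f): Ada ∉ Legal.
From (j): Hira ∉ Planning.
(b) (exactly one): Hira ∈ Legal.
(c) contrapositive: Ada ∉ Audit.
(g) (disjoint): Hira ∉ Audit.
(i): Planning already has 0, so the rest are out.
Suppose Uma ∉ Legal: no assignment then satisfies all the clues, so Uma ∈ Legal.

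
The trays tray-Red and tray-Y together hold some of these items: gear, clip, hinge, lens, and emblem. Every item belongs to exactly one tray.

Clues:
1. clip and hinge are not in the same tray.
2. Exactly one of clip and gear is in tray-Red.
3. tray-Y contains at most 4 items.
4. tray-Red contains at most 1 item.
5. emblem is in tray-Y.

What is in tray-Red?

tray-Red = {clip}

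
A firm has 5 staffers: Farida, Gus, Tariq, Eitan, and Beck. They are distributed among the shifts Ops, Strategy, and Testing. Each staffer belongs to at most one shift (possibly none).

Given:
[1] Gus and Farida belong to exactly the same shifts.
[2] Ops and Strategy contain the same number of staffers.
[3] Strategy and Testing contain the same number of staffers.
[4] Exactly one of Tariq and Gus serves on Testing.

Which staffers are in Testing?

Testing = {Tariq}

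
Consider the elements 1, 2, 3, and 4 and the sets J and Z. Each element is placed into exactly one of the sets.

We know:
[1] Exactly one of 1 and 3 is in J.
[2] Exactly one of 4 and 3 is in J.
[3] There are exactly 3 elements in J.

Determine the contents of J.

J = {1, 2, 4}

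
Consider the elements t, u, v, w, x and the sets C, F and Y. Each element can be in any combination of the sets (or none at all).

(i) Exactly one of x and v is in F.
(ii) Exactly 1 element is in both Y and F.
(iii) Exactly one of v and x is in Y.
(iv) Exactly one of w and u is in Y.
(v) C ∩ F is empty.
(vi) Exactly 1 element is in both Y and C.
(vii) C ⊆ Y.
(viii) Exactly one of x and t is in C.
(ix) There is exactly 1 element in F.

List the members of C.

C = {t}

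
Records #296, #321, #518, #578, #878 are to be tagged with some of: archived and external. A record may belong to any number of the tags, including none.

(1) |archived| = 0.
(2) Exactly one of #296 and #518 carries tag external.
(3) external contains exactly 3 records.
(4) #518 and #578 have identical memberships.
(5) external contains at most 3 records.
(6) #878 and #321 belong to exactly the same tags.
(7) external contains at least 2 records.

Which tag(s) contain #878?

#878: external

(1): archived already has 0, so the rest are out.
Suppose #878 ∉ external: no assignment then satisfies all the clues, so #878 ∈ external.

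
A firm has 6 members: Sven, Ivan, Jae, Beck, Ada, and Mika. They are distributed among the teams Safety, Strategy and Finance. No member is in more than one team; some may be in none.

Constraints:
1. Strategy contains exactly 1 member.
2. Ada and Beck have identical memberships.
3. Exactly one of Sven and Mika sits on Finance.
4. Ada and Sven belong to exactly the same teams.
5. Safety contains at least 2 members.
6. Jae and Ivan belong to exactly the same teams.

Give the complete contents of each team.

Safety = {Ivan, Jae}; Strategy = {Mika}; Finance = {Ada, Beck, Sven}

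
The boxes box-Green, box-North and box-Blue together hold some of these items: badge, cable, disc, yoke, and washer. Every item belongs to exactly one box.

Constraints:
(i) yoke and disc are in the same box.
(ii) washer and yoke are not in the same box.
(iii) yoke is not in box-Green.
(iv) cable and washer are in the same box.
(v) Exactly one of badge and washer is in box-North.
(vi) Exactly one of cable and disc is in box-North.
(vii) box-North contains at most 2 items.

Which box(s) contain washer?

washer: box-North

From (iii): yoke ∉ box-Green.
(i): disc matches yoke: disc ∉ box-Green.
Suppose washer ∈ box-Green: no assignment then satisfies all the clues, so washer ∉ box-Green.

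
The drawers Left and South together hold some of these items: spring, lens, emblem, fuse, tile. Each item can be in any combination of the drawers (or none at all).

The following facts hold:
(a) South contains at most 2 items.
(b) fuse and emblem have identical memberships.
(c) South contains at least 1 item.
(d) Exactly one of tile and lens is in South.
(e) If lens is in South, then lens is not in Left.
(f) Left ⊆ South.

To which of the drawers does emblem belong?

emblem: none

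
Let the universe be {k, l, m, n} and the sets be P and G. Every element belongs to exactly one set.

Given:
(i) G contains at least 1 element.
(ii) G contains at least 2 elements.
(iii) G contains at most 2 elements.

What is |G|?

2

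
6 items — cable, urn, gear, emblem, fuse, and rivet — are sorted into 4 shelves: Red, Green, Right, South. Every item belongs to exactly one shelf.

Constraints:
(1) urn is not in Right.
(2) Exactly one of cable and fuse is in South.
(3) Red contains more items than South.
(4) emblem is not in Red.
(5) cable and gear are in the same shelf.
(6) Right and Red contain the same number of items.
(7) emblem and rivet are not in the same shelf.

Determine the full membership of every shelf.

Red = {rivet, urn}; Green = {emblem}; Right = {cable, gear}; South = {fuse}

From (1): urn ∉ Right.
From (4): emblem ∉ Red.
Suppose cable ∈ Red: no assignment then satisfies all the clues, so cable ∉ Red.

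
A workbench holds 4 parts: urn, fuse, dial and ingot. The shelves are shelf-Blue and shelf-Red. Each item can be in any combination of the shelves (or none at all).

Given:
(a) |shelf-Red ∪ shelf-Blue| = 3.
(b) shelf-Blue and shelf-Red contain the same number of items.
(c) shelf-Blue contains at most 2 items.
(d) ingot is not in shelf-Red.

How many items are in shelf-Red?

2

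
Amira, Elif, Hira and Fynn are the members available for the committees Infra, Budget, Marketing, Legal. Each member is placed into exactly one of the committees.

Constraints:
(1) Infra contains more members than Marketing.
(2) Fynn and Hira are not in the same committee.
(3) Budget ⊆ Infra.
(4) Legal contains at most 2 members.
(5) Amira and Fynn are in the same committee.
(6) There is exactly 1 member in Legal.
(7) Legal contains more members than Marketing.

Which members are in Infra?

Infra = {Amira, Elif, Fynn}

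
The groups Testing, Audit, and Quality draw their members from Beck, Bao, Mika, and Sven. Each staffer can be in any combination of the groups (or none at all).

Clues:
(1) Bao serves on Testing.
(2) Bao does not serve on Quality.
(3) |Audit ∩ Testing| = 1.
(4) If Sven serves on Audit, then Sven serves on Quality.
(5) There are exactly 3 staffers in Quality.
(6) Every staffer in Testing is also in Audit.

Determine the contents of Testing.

Testing = {Bao}

From (1): Bao ∈ Testing.
From (2): Bao ∉ Quality.
(5): only 3 candidates remain for Quality, so all are in.
(6) with Bao ∈ Testing: Bao ∈ Audit.
Suppose Beck ∈ Testing: no assignment then satisfies all the clues, so Beck ∉ Testing.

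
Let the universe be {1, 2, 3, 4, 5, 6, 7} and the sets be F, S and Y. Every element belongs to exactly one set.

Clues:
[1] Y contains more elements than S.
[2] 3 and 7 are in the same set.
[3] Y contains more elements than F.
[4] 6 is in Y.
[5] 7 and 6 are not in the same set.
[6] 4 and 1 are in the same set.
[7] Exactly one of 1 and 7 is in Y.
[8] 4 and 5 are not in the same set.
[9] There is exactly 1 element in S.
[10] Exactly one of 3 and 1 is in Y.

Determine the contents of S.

S = {5}

From (4): 6 ∈ Y.
(5): 7 ∉ Y.
(7) (exactly one): 1 ∈ Y.
(10) (exactly one): 3 ∉ Y.
(6): 4 matches 1: 4 ∉ F.
(6): 4 matches 1: 4 ∉ S.
(6): 4 matches 1: 4 ∈ Y.
(8): 5 ∉ Y.
Suppose 2 ∈ S: no assignment then satisfies all the clues, so 2 ∉ S.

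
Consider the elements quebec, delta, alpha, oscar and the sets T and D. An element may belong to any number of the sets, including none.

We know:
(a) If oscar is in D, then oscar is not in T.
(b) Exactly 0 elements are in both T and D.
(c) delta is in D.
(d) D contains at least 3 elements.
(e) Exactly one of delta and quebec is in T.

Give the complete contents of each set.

T = {quebec}; D = {alpha, delta, oscar}

From (c): delta ∈ D.
Suppose quebec ∉ T: no assignment then satisfies all the clues, so quebec ∈ T.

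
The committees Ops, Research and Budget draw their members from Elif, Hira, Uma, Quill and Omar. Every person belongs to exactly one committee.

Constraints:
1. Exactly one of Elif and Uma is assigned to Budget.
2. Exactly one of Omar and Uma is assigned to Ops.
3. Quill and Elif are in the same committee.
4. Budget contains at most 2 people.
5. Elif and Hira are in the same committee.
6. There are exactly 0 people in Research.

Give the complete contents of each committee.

Ops = {Elif, Hira, Omar, Quill}; Research = {}; Budget = {Uma}

(6): Research already has 0, so the rest are out.
Suppose Elif ∉ Ops: no assignment then satisfies all the clues, so Elif ∈ Ops.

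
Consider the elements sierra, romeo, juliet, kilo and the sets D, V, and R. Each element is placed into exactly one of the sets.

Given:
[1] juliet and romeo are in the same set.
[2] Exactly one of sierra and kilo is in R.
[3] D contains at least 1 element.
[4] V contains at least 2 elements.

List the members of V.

V = {juliet, romeo}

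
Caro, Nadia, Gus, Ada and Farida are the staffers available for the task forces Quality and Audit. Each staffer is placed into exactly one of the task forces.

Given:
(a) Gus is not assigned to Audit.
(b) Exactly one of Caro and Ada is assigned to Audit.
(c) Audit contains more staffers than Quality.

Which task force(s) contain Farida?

Farida: Audit

From (a): Gus ∉ Audit.
Only one task force left: Gus ∈ Quality.
Suppose Farida ∈ Quality: no assignment then satisfies all the clues, so Farida ∉ Quality.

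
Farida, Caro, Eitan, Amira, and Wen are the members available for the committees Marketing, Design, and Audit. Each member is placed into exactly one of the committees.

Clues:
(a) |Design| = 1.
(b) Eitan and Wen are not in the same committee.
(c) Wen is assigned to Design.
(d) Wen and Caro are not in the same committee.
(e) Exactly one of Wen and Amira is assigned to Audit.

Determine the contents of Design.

Design = {Wen}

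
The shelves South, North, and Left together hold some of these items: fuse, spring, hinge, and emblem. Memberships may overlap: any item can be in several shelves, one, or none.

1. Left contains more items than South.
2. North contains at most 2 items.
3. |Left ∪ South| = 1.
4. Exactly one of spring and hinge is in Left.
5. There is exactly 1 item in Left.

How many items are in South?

0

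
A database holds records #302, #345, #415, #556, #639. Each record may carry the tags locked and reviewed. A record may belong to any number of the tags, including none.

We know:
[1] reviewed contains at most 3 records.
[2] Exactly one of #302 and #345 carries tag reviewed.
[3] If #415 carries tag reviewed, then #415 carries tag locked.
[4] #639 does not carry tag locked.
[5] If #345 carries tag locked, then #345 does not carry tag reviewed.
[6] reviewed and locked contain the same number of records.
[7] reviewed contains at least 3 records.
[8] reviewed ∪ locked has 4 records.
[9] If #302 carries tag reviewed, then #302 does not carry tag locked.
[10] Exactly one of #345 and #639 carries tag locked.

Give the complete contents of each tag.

locked = {#345, #415, #556}; reviewed = {#302, #415, #556}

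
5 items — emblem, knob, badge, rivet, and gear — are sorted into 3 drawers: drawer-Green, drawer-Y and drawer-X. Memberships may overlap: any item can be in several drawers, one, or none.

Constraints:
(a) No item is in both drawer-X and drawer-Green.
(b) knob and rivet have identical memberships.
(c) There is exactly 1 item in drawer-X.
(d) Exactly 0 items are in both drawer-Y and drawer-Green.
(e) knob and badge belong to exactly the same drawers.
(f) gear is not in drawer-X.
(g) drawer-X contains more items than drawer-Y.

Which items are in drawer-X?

drawer-X = {emblem}

From (f): gear ∉ drawer-X.
Suppose emblem ∉ drawer-X: no assignment then satisfies all the clues, so emblem ∈ drawer-X.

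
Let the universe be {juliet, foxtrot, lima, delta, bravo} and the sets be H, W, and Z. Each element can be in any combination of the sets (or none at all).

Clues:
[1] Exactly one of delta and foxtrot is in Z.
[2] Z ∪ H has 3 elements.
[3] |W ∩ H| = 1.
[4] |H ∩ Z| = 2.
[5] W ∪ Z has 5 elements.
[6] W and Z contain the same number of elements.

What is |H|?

2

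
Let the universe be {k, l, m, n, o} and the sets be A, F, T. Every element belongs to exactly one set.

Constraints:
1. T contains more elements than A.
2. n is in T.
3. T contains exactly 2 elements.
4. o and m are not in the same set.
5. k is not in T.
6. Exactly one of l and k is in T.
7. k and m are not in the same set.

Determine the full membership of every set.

A = {m}; F = {k, o}; T = {l, n}

From (2): n ∈ T.
From (5): k ∉ T.
(6) (exactly one): l ∈ T.
(3): T already has 2, so the rest are out.
Suppose k ∈ A: no assignment then satisfies all the clues, so k ∉ A.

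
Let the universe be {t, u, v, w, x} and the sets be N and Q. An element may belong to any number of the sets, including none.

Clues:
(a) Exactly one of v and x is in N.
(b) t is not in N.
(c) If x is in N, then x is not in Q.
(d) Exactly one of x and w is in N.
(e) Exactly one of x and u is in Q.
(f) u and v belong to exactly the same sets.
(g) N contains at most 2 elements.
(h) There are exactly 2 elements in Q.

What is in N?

N = {x}

From (b): t ∉ N.
Suppose u ∈ N: no assignment then satisfies all the clues, so u ∉ N.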